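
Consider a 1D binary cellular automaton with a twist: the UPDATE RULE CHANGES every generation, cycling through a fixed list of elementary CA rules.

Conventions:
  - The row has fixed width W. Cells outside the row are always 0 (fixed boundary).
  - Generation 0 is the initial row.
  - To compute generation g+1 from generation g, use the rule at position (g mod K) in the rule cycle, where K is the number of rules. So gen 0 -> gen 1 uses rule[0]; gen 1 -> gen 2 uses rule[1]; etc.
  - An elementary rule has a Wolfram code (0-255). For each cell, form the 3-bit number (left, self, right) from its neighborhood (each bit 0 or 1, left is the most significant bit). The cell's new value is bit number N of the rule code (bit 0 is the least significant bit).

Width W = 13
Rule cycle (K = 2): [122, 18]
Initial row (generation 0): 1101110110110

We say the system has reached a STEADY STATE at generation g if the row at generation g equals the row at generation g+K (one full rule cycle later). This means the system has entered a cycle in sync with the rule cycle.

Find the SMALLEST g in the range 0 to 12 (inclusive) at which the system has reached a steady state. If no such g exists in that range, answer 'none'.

Gen 0: 1101110110110
Gen 1 (rule 122): 1111011111111
Gen 2 (rule 18): 0000000000000
Gen 3 (rule 122): 0000000000000
Gen 4 (rule 18): 0000000000000
Gen 5 (rule 122): 0000000000000
Gen 6 (rule 18): 0000000000000
Gen 7 (rule 122): 0000000000000
Gen 8 (rule 18): 0000000000000
Gen 9 (rule 122): 0000000000000
Gen 10 (rule 18): 0000000000000
Gen 11 (rule 122): 0000000000000
Gen 12 (rule 18): 0000000000000
Gen 13 (rule 122): 0000000000000
Gen 14 (rule 18): 0000000000000

Answer: 2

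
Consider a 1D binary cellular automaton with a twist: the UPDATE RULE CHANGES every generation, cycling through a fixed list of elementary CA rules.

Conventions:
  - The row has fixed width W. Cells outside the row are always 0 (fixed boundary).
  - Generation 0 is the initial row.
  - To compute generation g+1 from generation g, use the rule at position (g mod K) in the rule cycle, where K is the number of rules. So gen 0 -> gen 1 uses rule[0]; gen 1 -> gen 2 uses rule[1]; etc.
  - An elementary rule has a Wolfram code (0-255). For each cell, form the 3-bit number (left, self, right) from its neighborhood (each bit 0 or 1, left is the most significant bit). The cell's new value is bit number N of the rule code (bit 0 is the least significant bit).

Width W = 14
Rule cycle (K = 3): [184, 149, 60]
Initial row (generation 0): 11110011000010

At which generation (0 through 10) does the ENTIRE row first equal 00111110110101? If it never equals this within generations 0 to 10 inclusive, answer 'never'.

Answer: never

Derivation:
Gen 0: 11110011000010
Gen 1 (rule 184): 11101010100001
Gen 2 (rule 149): 01001010111101
Gen 3 (rule 60): 01101111100011
Gen 4 (rule 184): 01011111010010
Gen 5 (rule 149): 01001110011011
Gen 6 (rule 60): 01101001010110
Gen 7 (rule 184): 01010100101101
Gen 8 (rule 149): 01010110100001
Gen 9 (rule 60): 01111101110001
Gen 10 (rule 184): 01111011101000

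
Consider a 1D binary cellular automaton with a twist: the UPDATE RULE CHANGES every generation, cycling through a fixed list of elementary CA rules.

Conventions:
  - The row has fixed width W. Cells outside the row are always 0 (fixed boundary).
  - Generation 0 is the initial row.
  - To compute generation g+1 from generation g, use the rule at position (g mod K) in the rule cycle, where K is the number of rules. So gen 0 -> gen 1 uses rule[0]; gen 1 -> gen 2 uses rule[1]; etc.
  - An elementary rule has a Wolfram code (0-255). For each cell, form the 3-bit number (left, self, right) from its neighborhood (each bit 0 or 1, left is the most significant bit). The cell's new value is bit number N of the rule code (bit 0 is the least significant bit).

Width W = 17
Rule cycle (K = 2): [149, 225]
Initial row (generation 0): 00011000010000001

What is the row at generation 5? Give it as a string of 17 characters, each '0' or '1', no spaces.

Answer: 10101111011001101

Derivation:
Gen 0: 00011000010000001
Gen 1 (rule 149): 11000111011111101
Gen 2 (rule 225): 01010011101111110
Gen 3 (rule 149): 01011001000111101
Gen 4 (rule 225): 00101000010011110
Gen 5 (rule 149): 10101111011001101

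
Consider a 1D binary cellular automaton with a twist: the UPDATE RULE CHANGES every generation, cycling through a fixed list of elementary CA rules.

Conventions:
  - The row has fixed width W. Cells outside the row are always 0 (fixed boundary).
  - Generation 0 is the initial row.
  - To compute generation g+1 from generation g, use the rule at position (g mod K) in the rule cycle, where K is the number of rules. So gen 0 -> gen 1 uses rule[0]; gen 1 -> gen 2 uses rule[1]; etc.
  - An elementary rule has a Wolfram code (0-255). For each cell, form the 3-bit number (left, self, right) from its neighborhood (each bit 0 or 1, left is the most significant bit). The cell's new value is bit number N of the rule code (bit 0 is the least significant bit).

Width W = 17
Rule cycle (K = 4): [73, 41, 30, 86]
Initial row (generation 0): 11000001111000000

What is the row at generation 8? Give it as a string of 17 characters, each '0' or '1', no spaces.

Gen 0: 11000001111000000
Gen 1 (rule 73): 11011101001011111
Gen 2 (rule 41): 10110010000110000
Gen 3 (rule 30): 10101111001101000
Gen 4 (rule 86): 10100001110101100
Gen 5 (rule 73): 00001101010001101
Gen 6 (rule 41): 11101010100101010
Gen 7 (rule 30): 10001010111101011
Gen 8 (rule 86): 11011010000101001

Answer: 11011010000101001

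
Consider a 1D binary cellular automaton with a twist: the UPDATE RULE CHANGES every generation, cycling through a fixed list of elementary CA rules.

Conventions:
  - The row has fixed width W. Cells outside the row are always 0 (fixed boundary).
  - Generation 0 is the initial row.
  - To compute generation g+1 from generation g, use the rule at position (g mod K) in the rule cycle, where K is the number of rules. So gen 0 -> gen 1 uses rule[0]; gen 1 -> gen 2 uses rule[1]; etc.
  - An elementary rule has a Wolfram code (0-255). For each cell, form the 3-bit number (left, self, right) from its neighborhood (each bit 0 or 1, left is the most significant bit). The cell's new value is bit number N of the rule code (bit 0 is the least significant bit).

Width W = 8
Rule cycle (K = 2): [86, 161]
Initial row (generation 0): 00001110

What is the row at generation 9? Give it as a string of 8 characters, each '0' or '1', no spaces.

Gen 0: 00001110
Gen 1 (rule 86): 00010011
Gen 2 (rule 161): 11000000
Gen 3 (rule 86): 01100000
Gen 4 (rule 161): 00001111
Gen 5 (rule 86): 00010001
Gen 6 (rule 161): 11000100
Gen 7 (rule 86): 01101110
Gen 8 (rule 161): 00010100
Gen 9 (rule 86): 00110110

Answer: 00110110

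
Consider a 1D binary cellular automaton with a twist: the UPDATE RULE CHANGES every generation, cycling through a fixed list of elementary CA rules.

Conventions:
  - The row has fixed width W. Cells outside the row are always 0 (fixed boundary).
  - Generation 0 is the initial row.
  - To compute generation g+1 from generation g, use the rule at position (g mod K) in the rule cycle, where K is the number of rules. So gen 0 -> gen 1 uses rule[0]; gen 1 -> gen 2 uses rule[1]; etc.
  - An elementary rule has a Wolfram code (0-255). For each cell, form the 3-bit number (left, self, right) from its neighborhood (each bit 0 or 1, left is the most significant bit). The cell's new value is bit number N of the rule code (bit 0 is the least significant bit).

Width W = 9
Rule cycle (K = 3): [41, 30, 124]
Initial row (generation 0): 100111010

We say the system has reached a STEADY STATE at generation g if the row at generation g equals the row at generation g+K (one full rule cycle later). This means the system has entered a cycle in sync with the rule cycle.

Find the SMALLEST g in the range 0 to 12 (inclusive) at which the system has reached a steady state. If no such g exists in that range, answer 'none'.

Answer: none

Derivation:
Gen 0: 100111010
Gen 1 (rule 41): 000100100
Gen 2 (rule 30): 001111110
Gen 3 (rule 124): 001000011
Gen 4 (rule 41): 100011010
Gen 5 (rule 30): 110110011
Gen 6 (rule 124): 111111011
Gen 7 (rule 41): 100000110
Gen 8 (rule 30): 110001101
Gen 9 (rule 124): 111001111
Gen 10 (rule 41): 100001000
Gen 11 (rule 30): 110011100
Gen 12 (rule 124): 111010110
Gen 13 (rule 41): 100101100
Gen 14 (rule 30): 111101010
Gen 15 (rule 124): 100111111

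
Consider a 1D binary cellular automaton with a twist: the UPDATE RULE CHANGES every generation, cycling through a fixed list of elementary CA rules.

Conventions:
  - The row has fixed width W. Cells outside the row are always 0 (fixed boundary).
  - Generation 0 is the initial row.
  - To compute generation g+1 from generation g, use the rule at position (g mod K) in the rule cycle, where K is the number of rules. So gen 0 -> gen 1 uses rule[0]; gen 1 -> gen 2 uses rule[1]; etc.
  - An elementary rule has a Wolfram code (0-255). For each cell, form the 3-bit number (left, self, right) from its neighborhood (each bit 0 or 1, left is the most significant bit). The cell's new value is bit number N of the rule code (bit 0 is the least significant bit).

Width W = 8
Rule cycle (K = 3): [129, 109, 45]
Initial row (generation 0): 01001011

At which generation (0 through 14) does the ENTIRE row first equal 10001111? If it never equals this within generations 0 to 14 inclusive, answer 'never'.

Answer: never

Derivation:
Gen 0: 01001011
Gen 1 (rule 129): 00000000
Gen 2 (rule 109): 11111111
Gen 3 (rule 45): 10000000
Gen 4 (rule 129): 00111111
Gen 5 (rule 109): 10100001
Gen 6 (rule 45): 11101101
Gen 7 (rule 129): 01000000
Gen 8 (rule 109): 01011111
Gen 9 (rule 45): 01110000
Gen 10 (rule 129): 00100111
Gen 11 (rule 109): 10100101
Gen 12 (rule 45): 11100111
Gen 13 (rule 129): 01000010
Gen 14 (rule 109): 01011010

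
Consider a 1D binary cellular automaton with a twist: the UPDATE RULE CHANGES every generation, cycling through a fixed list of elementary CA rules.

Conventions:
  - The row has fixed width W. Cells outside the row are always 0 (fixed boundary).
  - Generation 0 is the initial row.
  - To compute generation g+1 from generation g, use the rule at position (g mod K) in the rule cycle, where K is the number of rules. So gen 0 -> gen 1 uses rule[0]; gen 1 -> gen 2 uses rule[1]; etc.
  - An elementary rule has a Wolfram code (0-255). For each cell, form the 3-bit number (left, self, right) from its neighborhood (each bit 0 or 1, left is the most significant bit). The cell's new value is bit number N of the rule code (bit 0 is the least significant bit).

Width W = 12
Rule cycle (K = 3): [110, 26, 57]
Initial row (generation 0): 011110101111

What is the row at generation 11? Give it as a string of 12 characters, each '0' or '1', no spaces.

Answer: 100010010000

Derivation:
Gen 0: 011110101111
Gen 1 (rule 110): 110011111001
Gen 2 (rule 26): 101110000110
Gen 3 (rule 57): 011001110101
Gen 4 (rule 110): 111011011111
Gen 5 (rule 26): 100010010000
Gen 6 (rule 57): 011001001111
Gen 7 (rule 110): 111011011001
Gen 8 (rule 26): 100010010110
Gen 9 (rule 57): 011001001101
Gen 10 (rule 110): 111011011111
Gen 11 (rule 26): 100010010000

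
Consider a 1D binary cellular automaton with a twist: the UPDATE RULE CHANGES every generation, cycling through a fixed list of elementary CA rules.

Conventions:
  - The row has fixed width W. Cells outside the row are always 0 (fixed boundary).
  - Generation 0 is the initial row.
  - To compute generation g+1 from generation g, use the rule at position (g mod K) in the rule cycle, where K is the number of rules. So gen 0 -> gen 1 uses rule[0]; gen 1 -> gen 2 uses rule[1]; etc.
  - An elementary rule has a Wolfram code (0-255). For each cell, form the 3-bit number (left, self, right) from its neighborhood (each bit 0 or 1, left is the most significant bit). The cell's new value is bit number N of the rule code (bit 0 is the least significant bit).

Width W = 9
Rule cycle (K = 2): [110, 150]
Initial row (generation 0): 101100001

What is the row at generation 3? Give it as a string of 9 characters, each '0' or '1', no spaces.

Answer: 111111100

Derivation:
Gen 0: 101100001
Gen 1 (rule 110): 111100011
Gen 2 (rule 150): 011010100
Gen 3 (rule 110): 111111100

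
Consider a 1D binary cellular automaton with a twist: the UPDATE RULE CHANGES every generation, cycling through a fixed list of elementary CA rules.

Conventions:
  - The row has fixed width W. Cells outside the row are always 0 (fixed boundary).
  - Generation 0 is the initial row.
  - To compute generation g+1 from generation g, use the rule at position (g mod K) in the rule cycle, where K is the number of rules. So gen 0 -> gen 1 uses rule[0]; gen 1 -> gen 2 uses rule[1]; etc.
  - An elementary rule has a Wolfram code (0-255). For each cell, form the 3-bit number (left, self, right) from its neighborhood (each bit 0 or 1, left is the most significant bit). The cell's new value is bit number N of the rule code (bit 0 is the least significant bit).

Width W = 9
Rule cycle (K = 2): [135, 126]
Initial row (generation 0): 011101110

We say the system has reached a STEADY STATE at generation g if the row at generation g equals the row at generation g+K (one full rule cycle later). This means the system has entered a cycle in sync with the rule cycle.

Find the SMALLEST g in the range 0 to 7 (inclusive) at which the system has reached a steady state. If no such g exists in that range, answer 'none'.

Answer: 2

Derivation:
Gen 0: 011101110
Gen 1 (rule 135): 101000100
Gen 2 (rule 126): 111101110
Gen 3 (rule 135): 011000100
Gen 4 (rule 126): 111101110
Gen 5 (rule 135): 011000100
Gen 6 (rule 126): 111101110
Gen 7 (rule 135): 011000100
Gen 8 (rule 126): 111101110
Gen 9 (rule 135): 011000100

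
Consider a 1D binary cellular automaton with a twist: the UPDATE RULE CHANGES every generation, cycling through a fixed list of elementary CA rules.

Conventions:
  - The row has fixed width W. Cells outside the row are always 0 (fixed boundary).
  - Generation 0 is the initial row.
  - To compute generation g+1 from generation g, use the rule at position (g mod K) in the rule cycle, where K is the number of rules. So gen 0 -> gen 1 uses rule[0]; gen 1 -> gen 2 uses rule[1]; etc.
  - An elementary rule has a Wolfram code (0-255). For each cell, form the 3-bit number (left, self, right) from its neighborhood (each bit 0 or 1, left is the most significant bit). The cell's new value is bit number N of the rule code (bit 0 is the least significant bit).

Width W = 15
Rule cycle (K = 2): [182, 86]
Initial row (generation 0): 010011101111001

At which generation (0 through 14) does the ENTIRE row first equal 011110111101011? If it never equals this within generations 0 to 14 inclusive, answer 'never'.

Answer: 9

Derivation:
Gen 0: 010011101111001
Gen 1 (rule 182): 111101010110111
Gen 2 (rule 86): 000101010010001
Gen 3 (rule 182): 001111111111011
Gen 4 (rule 86): 010000000001001
Gen 5 (rule 182): 111000000011111
Gen 6 (rule 86): 001100000100001
Gen 7 (rule 182): 010010001110011
Gen 8 (rule 86): 111111010011101
Gen 9 (rule 182): 011110111101011
Gen 10 (rule 86): 100010000101001
Gen 11 (rule 182): 110111001111111
Gen 12 (rule 86): 010001110000001
Gen 13 (rule 182): 111010101000011
Gen 14 (rule 86): 001010101100101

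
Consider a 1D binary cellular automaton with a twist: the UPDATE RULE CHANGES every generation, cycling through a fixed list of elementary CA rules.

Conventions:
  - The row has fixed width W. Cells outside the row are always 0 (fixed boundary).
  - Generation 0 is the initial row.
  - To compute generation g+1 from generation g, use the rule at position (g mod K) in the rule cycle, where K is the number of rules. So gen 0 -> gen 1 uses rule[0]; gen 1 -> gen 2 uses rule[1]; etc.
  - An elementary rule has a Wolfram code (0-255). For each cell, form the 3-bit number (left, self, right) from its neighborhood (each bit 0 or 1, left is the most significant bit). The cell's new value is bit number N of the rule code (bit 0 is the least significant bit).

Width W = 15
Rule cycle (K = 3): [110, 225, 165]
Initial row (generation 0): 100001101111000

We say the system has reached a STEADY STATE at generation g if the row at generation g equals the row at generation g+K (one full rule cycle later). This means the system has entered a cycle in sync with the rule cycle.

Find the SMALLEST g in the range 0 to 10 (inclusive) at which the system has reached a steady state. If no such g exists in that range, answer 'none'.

Gen 0: 100001101111000
Gen 1 (rule 110): 100011111001000
Gen 2 (rule 225): 001001111000011
Gen 3 (rule 165): 101000110011000
Gen 4 (rule 110): 111001110111000
Gen 5 (rule 225): 011000111011011
Gen 6 (rule 165): 000010010100100
Gen 7 (rule 110): 000110111101100
Gen 8 (rule 225): 110011011110101
Gen 9 (rule 165): 000000101101111
Gen 10 (rule 110): 000001111111001
Gen 11 (rule 225): 111100111111000
Gen 12 (rule 165): 011000011110011
Gen 13 (rule 110): 111000110010111

Answer: none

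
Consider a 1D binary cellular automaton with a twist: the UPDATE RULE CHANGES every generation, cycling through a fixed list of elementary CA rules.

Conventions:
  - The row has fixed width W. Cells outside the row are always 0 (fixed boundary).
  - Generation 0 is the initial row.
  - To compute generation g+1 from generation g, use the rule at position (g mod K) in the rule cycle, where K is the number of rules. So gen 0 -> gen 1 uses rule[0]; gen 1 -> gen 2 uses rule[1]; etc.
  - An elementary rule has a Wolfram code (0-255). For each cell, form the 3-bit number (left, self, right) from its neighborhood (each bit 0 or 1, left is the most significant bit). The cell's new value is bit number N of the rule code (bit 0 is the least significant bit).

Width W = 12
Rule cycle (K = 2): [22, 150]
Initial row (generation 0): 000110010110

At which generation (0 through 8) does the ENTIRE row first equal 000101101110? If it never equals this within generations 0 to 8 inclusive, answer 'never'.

Gen 0: 000110010110
Gen 1 (rule 22): 001001110001
Gen 2 (rule 150): 011110101011
Gen 3 (rule 22): 100000101000
Gen 4 (rule 150): 110001101100
Gen 5 (rule 22): 001010000010
Gen 6 (rule 150): 011011000111
Gen 7 (rule 22): 100000101000
Gen 8 (rule 150): 110001101100

Answer: never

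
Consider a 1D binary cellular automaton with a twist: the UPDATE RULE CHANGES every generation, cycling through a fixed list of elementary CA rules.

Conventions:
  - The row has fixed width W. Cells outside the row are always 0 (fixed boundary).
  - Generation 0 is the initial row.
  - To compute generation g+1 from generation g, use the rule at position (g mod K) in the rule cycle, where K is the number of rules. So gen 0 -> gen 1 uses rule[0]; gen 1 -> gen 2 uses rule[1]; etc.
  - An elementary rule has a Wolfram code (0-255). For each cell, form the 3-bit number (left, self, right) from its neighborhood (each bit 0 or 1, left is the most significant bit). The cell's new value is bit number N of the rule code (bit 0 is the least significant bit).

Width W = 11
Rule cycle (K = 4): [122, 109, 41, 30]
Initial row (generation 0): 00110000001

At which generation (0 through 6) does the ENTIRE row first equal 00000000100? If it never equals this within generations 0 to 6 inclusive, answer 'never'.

Answer: never

Derivation:
Gen 0: 00110000001
Gen 1 (rule 122): 01111000010
Gen 2 (rule 109): 01001011010
Gen 3 (rule 41): 00000110100
Gen 4 (rule 30): 00001100110
Gen 5 (rule 122): 00011111111
Gen 6 (rule 109): 11010000001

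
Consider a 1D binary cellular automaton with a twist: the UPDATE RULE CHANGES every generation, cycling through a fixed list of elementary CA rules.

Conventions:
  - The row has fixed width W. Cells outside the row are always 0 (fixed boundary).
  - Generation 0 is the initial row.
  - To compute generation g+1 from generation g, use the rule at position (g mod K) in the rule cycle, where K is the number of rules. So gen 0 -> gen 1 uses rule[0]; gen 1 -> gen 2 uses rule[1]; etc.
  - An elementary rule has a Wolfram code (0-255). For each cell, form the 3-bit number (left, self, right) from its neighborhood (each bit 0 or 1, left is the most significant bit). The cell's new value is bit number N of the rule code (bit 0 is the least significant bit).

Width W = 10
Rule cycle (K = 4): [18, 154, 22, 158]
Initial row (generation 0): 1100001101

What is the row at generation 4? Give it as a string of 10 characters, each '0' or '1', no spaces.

Answer: 1010011010

Derivation:
Gen 0: 1100001101
Gen 1 (rule 18): 0010010000
Gen 2 (rule 154): 0101101000
Gen 3 (rule 22): 1100001100
Gen 4 (rule 158): 1010011010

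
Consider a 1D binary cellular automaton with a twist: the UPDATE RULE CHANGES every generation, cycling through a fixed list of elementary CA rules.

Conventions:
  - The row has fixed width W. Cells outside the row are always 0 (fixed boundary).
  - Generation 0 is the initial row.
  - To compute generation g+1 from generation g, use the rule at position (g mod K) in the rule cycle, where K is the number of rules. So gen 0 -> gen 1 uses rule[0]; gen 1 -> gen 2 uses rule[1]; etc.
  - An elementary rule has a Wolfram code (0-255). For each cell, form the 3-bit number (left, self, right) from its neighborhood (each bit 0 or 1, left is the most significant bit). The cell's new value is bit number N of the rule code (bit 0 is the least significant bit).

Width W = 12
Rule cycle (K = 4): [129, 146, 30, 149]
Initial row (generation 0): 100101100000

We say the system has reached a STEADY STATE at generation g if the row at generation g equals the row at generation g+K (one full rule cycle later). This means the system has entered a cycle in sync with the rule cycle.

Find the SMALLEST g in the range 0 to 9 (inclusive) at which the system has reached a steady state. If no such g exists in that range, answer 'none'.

Gen 0: 100101100000
Gen 1 (rule 129): 000000001111
Gen 2 (rule 146): 000000010110
Gen 3 (rule 30): 000000110101
Gen 4 (rule 149): 111110000101
Gen 5 (rule 129): 011100110000
Gen 6 (rule 146): 101011001000
Gen 7 (rule 30): 101010111100
Gen 8 (rule 149): 101010011011
Gen 9 (rule 129): 000000000000
Gen 10 (rule 146): 000000000000
Gen 11 (rule 30): 000000000000
Gen 12 (rule 149): 111111111111
Gen 13 (rule 129): 011111111110

Answer: none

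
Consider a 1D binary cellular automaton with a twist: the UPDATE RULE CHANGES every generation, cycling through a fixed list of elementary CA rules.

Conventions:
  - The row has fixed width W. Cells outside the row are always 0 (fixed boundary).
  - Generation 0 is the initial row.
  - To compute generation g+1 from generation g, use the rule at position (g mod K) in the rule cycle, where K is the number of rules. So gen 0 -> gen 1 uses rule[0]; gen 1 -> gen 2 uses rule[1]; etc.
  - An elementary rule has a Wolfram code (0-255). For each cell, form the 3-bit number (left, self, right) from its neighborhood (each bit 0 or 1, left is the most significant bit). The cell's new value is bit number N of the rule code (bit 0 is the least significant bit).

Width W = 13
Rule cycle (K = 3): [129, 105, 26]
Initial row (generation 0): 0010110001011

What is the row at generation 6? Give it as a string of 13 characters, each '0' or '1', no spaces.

Gen 0: 0010110001011
Gen 1 (rule 129): 1000000100000
Gen 2 (rule 105): 0011110001111
Gen 3 (rule 26): 0110001011000
Gen 4 (rule 129): 0000100000011
Gen 5 (rule 105): 1110001111011
Gen 6 (rule 26): 1001011000010

Answer: 1001011000010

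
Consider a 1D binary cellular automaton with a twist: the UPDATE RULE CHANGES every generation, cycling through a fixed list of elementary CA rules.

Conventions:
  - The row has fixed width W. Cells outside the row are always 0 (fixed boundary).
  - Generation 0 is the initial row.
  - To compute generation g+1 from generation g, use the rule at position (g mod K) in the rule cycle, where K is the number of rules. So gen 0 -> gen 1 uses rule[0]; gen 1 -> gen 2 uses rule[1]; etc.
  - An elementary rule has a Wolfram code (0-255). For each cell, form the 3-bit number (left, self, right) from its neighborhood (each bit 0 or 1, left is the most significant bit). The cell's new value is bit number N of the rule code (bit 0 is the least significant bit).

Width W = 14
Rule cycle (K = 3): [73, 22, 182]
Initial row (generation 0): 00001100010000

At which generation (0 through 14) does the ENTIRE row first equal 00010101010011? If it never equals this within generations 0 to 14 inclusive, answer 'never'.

Answer: never

Derivation:
Gen 0: 00001100010000
Gen 1 (rule 73): 11101101000111
Gen 2 (rule 22): 00000001101000
Gen 3 (rule 182): 00000010011100
Gen 4 (rule 73): 11111000010101
Gen 5 (rule 22): 00000100110101
Gen 6 (rule 182): 00001111001111
Gen 7 (rule 73): 11101001001001
Gen 8 (rule 22): 00001111111111
Gen 9 (rule 182): 00010111111110
Gen 10 (rule 73): 11000100000010
Gen 11 (rule 22): 00101110000111
Gen 12 (rule 182): 01110101001010
Gen 13 (rule 73): 01010000000000
Gen 14 (rule 22): 11011000000000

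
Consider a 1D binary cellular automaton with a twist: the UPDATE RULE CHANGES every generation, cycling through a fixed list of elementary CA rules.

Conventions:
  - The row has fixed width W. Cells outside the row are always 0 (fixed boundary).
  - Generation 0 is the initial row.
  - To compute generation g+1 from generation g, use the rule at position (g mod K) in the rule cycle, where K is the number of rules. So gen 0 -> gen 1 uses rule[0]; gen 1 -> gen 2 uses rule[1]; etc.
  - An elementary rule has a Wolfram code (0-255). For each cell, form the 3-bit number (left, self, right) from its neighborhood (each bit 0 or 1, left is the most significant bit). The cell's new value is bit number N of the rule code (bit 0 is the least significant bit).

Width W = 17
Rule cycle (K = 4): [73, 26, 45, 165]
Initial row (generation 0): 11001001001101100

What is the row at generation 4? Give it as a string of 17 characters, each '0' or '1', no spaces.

Answer: 01010110110101100

Derivation:
Gen 0: 11001001001101100
Gen 1 (rule 73): 11000000001101101
Gen 2 (rule 26): 10100000011001000
Gen 3 (rule 45): 11101111010001011
Gen 4 (rule 165): 01010110110101100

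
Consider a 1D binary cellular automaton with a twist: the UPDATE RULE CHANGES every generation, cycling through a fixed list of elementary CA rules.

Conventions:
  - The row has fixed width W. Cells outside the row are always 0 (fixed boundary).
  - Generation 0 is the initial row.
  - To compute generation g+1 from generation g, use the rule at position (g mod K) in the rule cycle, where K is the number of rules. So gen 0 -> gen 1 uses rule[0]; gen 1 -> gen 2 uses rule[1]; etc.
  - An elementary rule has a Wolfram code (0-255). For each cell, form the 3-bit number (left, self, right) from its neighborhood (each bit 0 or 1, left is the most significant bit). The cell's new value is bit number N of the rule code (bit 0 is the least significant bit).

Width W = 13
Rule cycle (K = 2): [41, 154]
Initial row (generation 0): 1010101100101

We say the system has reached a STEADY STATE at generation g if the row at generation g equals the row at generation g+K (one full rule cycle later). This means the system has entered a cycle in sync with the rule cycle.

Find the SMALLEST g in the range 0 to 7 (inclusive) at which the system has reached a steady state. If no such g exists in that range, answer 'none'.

Gen 0: 1010101100101
Gen 1 (rule 41): 0101011000010
Gen 2 (rule 154): 1000010100101
Gen 3 (rule 41): 0011001000010
Gen 4 (rule 154): 0110110100101
Gen 5 (rule 41): 0101101000010
Gen 6 (rule 154): 1001000100101
Gen 7 (rule 41): 0000010000010
Gen 8 (rule 154): 0000101000101
Gen 9 (rule 41): 1110010010010

Answer: none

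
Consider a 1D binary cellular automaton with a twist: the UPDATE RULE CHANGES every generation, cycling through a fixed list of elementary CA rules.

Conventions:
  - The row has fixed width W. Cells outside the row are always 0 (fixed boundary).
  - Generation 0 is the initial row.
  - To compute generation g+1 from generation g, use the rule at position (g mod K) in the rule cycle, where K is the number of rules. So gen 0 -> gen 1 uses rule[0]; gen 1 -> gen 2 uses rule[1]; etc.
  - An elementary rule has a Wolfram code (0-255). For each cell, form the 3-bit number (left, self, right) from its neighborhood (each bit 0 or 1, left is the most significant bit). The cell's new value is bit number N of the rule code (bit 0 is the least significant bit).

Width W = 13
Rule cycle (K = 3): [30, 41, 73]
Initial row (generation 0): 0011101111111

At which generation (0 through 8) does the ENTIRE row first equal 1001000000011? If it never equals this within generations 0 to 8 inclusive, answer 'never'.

Answer: never

Derivation:
Gen 0: 0011101111111
Gen 1 (rule 30): 0110001000000
Gen 2 (rule 41): 0100100011111
Gen 3 (rule 73): 0000001010001
Gen 4 (rule 30): 0000011011011
Gen 5 (rule 41): 1111010110110
Gen 6 (rule 73): 1001000110110
Gen 7 (rule 30): 1111101100101
Gen 8 (rule 41): 1000011000010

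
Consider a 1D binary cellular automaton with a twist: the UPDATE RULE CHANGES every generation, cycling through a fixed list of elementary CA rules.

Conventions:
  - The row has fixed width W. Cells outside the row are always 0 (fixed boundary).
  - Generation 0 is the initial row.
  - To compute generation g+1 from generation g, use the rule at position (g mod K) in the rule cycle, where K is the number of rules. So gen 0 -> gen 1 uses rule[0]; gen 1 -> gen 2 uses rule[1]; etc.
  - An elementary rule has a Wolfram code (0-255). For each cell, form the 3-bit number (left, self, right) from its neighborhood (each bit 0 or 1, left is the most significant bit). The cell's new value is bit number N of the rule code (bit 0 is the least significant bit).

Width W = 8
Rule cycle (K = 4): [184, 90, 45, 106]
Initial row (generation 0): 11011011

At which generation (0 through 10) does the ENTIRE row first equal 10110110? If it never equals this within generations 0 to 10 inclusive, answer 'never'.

Answer: 1

Derivation:
Gen 0: 11011011
Gen 1 (rule 184): 10110110
Gen 2 (rule 90): 00110111
Gen 3 (rule 45): 10101100
Gen 4 (rule 106): 01011100
Gen 5 (rule 184): 00111010
Gen 6 (rule 90): 01101001
Gen 7 (rule 45): 01011001
Gen 8 (rule 106): 10111010
Gen 9 (rule 184): 01110101
Gen 10 (rule 90): 11010000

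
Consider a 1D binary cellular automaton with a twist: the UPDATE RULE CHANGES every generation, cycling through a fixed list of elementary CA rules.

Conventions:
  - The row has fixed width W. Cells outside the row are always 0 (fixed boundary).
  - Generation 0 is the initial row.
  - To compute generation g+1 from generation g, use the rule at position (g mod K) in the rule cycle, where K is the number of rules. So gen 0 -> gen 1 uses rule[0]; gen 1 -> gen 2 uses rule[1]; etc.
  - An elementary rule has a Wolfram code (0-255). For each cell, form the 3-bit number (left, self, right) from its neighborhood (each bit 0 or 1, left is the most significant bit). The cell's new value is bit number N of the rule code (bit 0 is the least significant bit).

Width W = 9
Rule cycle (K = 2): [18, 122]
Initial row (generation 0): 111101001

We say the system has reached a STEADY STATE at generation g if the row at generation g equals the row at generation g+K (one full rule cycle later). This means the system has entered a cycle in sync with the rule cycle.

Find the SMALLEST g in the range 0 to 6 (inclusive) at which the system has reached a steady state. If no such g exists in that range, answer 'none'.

Gen 0: 111101001
Gen 1 (rule 18): 000000110
Gen 2 (rule 122): 000001111
Gen 3 (rule 18): 000010000
Gen 4 (rule 122): 000101000
Gen 5 (rule 18): 001000100
Gen 6 (rule 122): 010101010
Gen 7 (rule 18): 100000001
Gen 8 (rule 122): 010000010

Answer: none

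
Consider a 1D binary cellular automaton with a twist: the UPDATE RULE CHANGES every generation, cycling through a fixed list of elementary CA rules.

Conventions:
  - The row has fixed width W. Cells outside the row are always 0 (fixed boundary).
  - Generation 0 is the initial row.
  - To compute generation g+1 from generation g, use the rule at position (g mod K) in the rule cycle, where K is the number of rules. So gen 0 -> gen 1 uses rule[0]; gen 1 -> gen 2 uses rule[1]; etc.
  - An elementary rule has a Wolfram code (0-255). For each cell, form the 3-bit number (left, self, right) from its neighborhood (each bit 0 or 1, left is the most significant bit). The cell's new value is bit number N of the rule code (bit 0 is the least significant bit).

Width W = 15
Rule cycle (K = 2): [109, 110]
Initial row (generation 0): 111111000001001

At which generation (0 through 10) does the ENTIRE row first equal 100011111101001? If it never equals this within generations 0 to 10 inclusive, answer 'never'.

Gen 0: 111111000001001
Gen 1 (rule 109): 100001011101001
Gen 2 (rule 110): 100011110111011
Gen 3 (rule 109): 101010011101111
Gen 4 (rule 110): 111110110111001
Gen 5 (rule 109): 100011111101001
Gen 6 (rule 110): 100110000111011
Gen 7 (rule 109): 100110110101111
Gen 8 (rule 110): 101111111111001
Gen 9 (rule 109): 111000000001001
Gen 10 (rule 110): 101000000011011

Answer: 5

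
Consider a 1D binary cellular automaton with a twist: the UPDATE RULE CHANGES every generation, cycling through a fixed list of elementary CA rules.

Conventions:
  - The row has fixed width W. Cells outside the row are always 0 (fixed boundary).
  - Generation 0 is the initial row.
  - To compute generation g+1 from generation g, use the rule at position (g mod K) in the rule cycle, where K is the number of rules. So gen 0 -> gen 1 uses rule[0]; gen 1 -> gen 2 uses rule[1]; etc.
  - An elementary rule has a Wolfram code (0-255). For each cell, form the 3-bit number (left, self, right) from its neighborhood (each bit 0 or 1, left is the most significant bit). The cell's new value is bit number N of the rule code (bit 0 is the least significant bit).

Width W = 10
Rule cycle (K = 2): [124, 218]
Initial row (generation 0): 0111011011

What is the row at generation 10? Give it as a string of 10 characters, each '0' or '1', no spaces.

Gen 0: 0111011011
Gen 1 (rule 124): 0101111111
Gen 2 (rule 218): 1001111111
Gen 3 (rule 124): 1101000001
Gen 4 (rule 218): 1100100010
Gen 5 (rule 124): 1110110011
Gen 6 (rule 218): 1110111111
Gen 7 (rule 124): 1011100001
Gen 8 (rule 218): 0011110010
Gen 9 (rule 124): 0010011011
Gen 10 (rule 218): 0101111011

Answer: 0101111011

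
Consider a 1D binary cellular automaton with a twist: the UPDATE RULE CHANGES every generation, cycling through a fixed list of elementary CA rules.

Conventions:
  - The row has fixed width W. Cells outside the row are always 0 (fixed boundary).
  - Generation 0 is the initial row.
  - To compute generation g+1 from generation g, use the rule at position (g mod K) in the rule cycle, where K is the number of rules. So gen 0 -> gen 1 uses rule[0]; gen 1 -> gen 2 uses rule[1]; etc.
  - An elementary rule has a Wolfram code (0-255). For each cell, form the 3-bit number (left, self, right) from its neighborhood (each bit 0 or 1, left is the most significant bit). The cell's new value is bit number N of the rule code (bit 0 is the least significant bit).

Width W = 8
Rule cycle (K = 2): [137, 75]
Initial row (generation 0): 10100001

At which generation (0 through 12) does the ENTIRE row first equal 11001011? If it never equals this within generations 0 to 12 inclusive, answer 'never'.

Gen 0: 10100001
Gen 1 (rule 137): 00001100
Gen 2 (rule 75): 11111101
Gen 3 (rule 137): 11111000
Gen 4 (rule 75): 10001011
Gen 5 (rule 137): 00100010
Gen 6 (rule 75): 11001100
Gen 7 (rule 137): 10001001
Gen 8 (rule 75): 00110010
Gen 9 (rule 137): 10100000
Gen 10 (rule 75): 00001111
Gen 11 (rule 137): 11101110
Gen 12 (rule 75): 10101010

Answer: never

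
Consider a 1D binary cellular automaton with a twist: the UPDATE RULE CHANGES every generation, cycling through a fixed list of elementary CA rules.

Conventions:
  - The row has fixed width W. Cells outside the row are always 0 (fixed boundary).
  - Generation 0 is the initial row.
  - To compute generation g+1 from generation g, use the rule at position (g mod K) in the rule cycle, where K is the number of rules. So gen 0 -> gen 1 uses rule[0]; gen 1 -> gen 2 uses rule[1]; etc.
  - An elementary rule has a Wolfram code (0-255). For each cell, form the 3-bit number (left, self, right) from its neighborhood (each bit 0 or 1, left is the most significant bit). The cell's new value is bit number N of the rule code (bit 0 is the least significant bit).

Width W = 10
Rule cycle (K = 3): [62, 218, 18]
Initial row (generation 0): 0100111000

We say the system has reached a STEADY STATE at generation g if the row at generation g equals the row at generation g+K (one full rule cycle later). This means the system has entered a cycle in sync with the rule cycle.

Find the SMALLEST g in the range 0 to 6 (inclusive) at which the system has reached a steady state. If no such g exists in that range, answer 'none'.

Gen 0: 0100111000
Gen 1 (rule 62): 1111100100
Gen 2 (rule 218): 1111111010
Gen 3 (rule 18): 0000000001
Gen 4 (rule 62): 0000000011
Gen 5 (rule 218): 0000000111
Gen 6 (rule 18): 0000001000
Gen 7 (rule 62): 0000011100
Gen 8 (rule 218): 0000111110
Gen 9 (rule 18): 0001000001

Answer: none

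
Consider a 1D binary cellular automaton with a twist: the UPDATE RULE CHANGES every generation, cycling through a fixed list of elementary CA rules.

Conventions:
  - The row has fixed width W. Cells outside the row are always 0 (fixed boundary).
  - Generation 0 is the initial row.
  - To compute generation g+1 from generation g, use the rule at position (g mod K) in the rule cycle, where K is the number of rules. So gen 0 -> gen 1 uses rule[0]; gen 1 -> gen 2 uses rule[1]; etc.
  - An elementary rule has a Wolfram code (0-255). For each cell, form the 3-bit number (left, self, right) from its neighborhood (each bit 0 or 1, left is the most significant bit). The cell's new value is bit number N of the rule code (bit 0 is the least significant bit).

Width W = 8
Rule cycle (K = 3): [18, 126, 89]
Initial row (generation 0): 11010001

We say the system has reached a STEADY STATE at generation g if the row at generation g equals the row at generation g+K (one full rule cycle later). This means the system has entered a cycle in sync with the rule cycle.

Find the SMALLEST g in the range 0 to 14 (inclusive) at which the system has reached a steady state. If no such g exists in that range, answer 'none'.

Gen 0: 11010001
Gen 1 (rule 18): 00001010
Gen 2 (rule 126): 00011111
Gen 3 (rule 89): 11010001
Gen 4 (rule 18): 00001010
Gen 5 (rule 126): 00011111
Gen 6 (rule 89): 11010001
Gen 7 (rule 18): 00001010
Gen 8 (rule 126): 00011111
Gen 9 (rule 89): 11010001
Gen 10 (rule 18): 00001010
Gen 11 (rule 126): 00011111
Gen 12 (rule 89): 11010001
Gen 13 (rule 18): 00001010
Gen 14 (rule 126): 00011111
Gen 15 (rule 89): 11010001
Gen 16 (rule 18): 00001010
Gen 17 (rule 126): 00011111

Answer: 0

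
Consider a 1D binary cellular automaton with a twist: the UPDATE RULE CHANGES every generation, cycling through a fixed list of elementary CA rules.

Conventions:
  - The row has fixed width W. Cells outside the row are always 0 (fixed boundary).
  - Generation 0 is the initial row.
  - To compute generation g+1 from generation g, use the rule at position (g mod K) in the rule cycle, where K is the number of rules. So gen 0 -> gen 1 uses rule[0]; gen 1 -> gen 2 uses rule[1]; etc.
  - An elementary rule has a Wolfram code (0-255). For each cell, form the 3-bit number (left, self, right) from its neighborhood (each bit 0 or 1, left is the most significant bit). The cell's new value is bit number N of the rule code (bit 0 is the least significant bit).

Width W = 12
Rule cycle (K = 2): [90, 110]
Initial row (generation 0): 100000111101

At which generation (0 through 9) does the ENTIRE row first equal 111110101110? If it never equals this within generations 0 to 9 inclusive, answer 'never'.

Answer: 3

Derivation:
Gen 0: 100000111101
Gen 1 (rule 90): 010001100100
Gen 2 (rule 110): 110011101100
Gen 3 (rule 90): 111110101110
Gen 4 (rule 110): 100011111010
Gen 5 (rule 90): 010110001001
Gen 6 (rule 110): 111110011011
Gen 7 (rule 90): 100011111011
Gen 8 (rule 110): 100110001111
Gen 9 (rule 90): 011111011001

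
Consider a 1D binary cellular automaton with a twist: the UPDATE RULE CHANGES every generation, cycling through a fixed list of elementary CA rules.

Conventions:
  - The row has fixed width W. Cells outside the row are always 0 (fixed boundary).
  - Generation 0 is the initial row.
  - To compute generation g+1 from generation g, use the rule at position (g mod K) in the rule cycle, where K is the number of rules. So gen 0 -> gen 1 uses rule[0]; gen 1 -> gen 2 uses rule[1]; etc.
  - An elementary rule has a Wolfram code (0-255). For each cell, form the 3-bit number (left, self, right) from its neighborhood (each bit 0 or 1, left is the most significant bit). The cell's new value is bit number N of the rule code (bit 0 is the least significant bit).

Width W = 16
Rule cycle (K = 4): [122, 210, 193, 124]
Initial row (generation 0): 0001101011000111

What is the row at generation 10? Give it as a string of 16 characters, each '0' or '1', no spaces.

Gen 0: 0001101011000111
Gen 1 (rule 122): 0011110111101101
Gen 2 (rule 210): 0101110011100100
Gen 3 (rule 193): 0000110001100001
Gen 4 (rule 124): 0000111001110001
Gen 5 (rule 122): 0001101111011010
Gen 6 (rule 210): 0010100111001001
Gen 7 (rule 193): 1000000011000000
Gen 8 (rule 124): 1100000011100000
Gen 9 (rule 122): 1110000110110000
Gen 10 (rule 210): 0111001010011000

Answer: 0111001010011000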